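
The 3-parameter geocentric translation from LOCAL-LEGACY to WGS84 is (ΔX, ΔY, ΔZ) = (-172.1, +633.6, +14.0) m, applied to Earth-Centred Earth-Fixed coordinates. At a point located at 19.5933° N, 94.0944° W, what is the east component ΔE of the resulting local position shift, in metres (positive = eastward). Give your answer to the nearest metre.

ΔE = -217 m

The local east axis at (φ, λ) is (−sin λ, cos λ, 0), so ΔE = −sin(-94.0944°)·(-172.1) + cos(-94.0944°)·633.6 = -216.90 m.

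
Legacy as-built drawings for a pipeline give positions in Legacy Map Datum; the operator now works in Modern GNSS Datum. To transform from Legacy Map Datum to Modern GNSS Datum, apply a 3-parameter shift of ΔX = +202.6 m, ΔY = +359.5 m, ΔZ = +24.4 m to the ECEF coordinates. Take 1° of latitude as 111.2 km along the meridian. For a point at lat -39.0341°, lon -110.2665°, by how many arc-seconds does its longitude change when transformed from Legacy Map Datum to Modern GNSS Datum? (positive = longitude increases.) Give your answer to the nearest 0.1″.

sin φ = -0.629783, cos φ = 0.776771, sin λ = -0.938092, cos λ = -0.346387.
East component: ΔE = −sin λ·ΔX + cos λ·ΔY = −(-0.938092)(202.6) + (-0.346387)(359.5) = 65.53 m.
1° of latitude spans 111200 m; at latitude φ, 1° of longitude spans that × cos φ = 86377.0 m, so Δλ = 65.53 / 86377.0 × 3600 = 2.731″.

Δλ = 2.7″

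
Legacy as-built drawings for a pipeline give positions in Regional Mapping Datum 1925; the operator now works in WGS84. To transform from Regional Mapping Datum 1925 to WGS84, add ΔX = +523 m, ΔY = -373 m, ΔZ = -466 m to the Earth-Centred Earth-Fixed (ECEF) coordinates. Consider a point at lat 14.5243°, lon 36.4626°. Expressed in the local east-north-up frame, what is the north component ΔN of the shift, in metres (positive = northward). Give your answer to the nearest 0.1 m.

ΔN = -501.0 m

The local north axis is (−sin φ cos λ, −sin φ sin λ, cos φ), giving ΔN = -105.488 + 55.594 − 451.107 = -501.00 m.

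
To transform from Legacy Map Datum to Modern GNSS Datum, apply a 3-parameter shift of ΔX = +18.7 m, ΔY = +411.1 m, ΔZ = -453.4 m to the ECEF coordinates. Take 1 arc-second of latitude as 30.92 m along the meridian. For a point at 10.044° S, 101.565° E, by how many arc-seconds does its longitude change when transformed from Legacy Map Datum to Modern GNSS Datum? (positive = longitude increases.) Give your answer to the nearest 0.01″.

sin φ = -0.174404, cos φ = 0.984674, sin λ = 0.979698, cos λ = -0.200479.
East component: ΔE = −sin λ·ΔX + cos λ·ΔY = −(0.979698)(18.7) + (-0.200479)(411.1) = -100.74 m.
1° of latitude spans 3600 × 30.92 = 111312 m; at latitude φ, 1° of longitude spans that × cos φ = 109606.0 m, so Δλ = -100.74 / 109606.0 × 3600 = -3.309″.

Δλ = -3.31″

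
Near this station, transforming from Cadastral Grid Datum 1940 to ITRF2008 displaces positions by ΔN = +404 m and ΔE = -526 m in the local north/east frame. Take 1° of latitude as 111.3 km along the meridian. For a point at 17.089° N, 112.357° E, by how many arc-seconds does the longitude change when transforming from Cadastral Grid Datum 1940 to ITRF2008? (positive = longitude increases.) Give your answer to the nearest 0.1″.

At latitude 17.089°, cos φ = 0.955849.
1° of longitude at this latitude = 111.3 × cos φ = 106.39 km, so Δλ = -526.0 / 106386.0 = -0.0049443° = -17.799″.

Δλ = -17.8″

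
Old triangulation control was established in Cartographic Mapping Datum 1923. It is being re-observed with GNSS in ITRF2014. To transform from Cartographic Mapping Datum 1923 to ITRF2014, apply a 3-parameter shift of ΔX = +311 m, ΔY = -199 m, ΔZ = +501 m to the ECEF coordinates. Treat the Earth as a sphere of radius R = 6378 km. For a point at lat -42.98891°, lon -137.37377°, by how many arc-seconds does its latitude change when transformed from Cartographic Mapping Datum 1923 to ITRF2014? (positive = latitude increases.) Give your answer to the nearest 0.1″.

sin φ = -0.681857, cos φ = 0.731486, sin λ = -0.677213, cos λ = -0.735787.
North component: ΔN = −sin φ cos λ·ΔX − sin φ sin λ·ΔY + cos φ·ΔZ = −(-0.681857)(-0.735787)(311) − (-0.681857)(-0.677213)(-199) + (0.731486)(501) = 302.34 m.
1° of latitude spans πR/180 = 111317 m, so Δφ = 302.34 / 111317 × 3600 = 9.778″.

Δφ = 9.8″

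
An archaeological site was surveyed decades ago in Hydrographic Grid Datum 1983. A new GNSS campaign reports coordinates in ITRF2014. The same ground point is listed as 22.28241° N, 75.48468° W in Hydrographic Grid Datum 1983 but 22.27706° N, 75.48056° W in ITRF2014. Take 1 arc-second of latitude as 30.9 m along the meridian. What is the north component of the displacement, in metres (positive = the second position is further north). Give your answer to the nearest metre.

ΔN = -595 m

Δφ = 22.27706° − 22.28241° = -0.00535°; Δλ = -75.48056° − -75.48468° = +0.00412°.
1° of latitude = 3600 × 30.90 = 111240 m.
ΔN = Δφ × 111240 = -595.1 m; ΔE = Δλ × 111240 × cos(22.28241°) = +0.00412 × 111240 × 0.925326 = 424.1 m.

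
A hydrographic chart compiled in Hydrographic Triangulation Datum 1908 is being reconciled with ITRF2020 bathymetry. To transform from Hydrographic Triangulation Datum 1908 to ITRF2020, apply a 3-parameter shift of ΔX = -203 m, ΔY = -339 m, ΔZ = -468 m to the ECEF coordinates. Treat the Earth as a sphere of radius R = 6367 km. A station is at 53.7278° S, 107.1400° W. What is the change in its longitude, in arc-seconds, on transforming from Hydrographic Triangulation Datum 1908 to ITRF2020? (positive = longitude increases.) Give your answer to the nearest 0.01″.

Δλ = -5.15″

sin φ = -0.806215, cos φ = 0.591622, sin λ = -0.955588, cos λ = -0.294708.
East component: ΔE = −sin λ·ΔX + cos λ·ΔY = −(-0.955588)(-203) + (-0.294708)(-339) = -94.08 m.
1° of latitude spans πR/180 = 111125 m; at latitude φ, 1° of longitude spans that × cos φ = 65744.1 m, so Δλ = -94.08 / 65744.1 × 3600 = -5.152″.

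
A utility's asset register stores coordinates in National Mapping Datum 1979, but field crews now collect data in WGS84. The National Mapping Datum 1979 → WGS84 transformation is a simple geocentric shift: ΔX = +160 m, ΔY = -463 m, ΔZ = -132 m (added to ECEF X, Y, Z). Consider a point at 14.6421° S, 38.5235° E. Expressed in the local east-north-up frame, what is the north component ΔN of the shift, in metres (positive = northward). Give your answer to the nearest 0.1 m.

ΔN = -169.0 m

At φ = -14.6421°, λ = 38.5235°: sin φ = -0.252780, cos φ = 0.967524, sin λ = 0.622836, cos λ = 0.782353.
ΔN = −sin φ cos λ·ΔX − sin φ sin λ·ΔY + cos φ·ΔZ = −(-0.252780)(0.782353)(160) − (-0.252780)(0.622836)(-463) + (0.967524)(-132) = -168.97 m.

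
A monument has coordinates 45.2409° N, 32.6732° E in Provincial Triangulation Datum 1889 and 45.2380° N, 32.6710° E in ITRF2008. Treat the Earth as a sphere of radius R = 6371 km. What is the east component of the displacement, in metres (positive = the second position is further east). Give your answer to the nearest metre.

Δφ = 45.2380° − 45.2409° = -0.0029°; Δλ = 32.6710° − 32.6732° = -0.0022°.
1° along a meridian = πR/180 = 111195 m.
ΔN = Δφ × 111195 = -322.5 m; ΔE = Δλ × 111195 × cos(45.2409°) = -0.0022 × 111195 × 0.704128 = -172.2 m.

ΔE = -172 m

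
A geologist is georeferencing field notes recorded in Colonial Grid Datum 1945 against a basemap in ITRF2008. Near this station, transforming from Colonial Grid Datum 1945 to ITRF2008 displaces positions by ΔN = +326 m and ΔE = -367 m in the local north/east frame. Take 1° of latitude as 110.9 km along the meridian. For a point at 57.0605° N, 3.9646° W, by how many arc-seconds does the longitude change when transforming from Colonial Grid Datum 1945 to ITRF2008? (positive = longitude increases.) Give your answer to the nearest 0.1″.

At latitude 57.0605°, cos φ = 0.543753.
1° of longitude at this latitude = 110.9 × cos φ = 60.30 km, so Δλ = -367.0 / 60302.2 = -0.0060860° = -21.910″.

Δλ = -21.9″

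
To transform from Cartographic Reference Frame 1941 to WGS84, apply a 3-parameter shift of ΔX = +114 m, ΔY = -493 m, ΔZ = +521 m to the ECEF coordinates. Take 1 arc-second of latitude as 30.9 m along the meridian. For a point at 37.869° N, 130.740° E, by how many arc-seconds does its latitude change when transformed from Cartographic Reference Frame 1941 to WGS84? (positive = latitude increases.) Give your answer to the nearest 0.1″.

sin φ = 0.613858, cos φ = 0.789416, sin λ = 0.757679, cos λ = -0.652628.
North component: ΔN = −sin φ cos λ·ΔX − sin φ sin λ·ΔY + cos φ·ΔZ = −(0.613858)(-0.652628)(114) − (0.613858)(0.757679)(-493) + (0.789416)(521) = 686.25 m.
1° of latitude spans 3600 × 30.90 = 111240 m, so Δφ = 686.25 / 111240 × 3600 = 22.209″.

Δφ = 22.2″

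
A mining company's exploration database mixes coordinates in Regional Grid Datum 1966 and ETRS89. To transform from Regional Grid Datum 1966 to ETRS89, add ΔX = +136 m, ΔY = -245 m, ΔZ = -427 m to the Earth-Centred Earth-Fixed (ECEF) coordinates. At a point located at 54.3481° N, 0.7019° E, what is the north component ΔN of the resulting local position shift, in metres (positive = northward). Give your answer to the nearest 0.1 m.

At φ = 54.3481°, λ = 0.7019°: sin φ = 0.812573, cos φ = 0.582859, sin λ = 0.012250, cos λ = 0.999925.
ΔN = −sin φ cos λ·ΔX − sin φ sin λ·ΔY + cos φ·ΔZ = −(0.812573)(0.999925)(136) − (0.812573)(0.012250)(-245) + (0.582859)(-427) = -356.94 m.

ΔN = -356.9 m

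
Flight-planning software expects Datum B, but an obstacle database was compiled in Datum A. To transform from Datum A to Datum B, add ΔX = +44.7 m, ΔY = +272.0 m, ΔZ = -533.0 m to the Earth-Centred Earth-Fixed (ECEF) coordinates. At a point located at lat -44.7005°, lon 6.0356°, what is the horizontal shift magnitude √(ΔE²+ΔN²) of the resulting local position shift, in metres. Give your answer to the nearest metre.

422 m

The local east axis at (φ, λ) is (−sin λ, cos λ, 0), so ΔE = −sin(6.0356°)·44.7 + cos(6.0356°)·272.0 = 265.79 m.
The local north axis is (−sin φ cos λ, −sin φ sin λ, cos φ), giving ΔN = 31.268 + 20.117 − 378.853 = -327.47 m.
Horizontal magnitude = √(ΔE² + ΔN²) = √(265.79² + (-327.47)²) = 421.76 m.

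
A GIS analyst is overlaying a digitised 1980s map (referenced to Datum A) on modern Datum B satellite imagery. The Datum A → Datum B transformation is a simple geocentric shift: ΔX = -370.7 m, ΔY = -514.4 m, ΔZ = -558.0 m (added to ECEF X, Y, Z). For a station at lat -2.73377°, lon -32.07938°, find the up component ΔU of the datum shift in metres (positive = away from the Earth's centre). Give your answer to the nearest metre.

At φ = -2.73377°, λ = -32.07938°: sin φ = -0.047695, cos φ = 0.998862, sin λ = -0.531094, cos λ = 0.847313.
ΔU = cos φ cos λ·ΔX + cos φ sin λ·ΔY + sin φ·ΔZ = (0.998862)(0.847313)(-370.7) + (0.998862)(-0.531094)(-514.4) + (-0.047695)(-558.0) = -14.24 m.

ΔU = -14 m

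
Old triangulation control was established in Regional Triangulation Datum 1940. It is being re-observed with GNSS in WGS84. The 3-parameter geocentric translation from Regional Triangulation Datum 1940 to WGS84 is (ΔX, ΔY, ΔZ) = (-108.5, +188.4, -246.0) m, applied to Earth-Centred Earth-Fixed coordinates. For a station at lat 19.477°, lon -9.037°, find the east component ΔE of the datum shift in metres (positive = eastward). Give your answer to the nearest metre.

ΔE = 169 m

At φ = 19.477°, λ = -9.037°: sin φ = 0.333428, cos φ = 0.942775, sin λ = -0.157072, cos λ = 0.987587.
ΔE = −sin λ·ΔX + cos λ·ΔY = −(-0.157072)·(-108.5) + (0.987587)·(188.4) = 169.02 m.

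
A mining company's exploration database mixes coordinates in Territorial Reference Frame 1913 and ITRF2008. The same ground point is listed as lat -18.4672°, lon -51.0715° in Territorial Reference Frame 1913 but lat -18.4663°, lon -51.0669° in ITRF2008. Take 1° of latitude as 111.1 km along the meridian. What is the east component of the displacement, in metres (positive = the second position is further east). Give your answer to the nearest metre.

ΔE = 485 m

Δφ = -18.4663° − -18.4672° = +0.0009°; Δλ = -51.0669° − -51.0715° = +0.0046°.
ΔN = Δφ × 111100 = 100.0 m; ΔE = Δλ × 111100 × cos(-18.4672°) = +0.0046 × 111100 × 0.948505 = 484.7 m.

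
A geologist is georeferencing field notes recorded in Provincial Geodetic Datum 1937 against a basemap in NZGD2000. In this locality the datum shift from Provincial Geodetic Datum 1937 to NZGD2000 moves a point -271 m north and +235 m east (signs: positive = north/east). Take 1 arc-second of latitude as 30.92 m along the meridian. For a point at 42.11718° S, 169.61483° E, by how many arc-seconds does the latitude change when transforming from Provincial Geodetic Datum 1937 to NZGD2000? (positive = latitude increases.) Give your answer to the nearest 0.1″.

1″ of latitude = 30.92 m, so Δφ = -271.0 / 30.92 = -8.765″.

Δφ = -8.8″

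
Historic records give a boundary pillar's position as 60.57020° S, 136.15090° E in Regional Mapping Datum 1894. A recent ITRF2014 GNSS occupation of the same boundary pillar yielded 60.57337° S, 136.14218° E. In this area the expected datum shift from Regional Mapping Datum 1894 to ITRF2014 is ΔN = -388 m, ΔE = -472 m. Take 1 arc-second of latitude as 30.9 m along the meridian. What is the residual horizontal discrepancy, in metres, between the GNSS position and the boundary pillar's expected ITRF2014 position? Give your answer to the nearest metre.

Observed coordinate differences: Δφ = -0.00317°, Δλ = -0.00872°.
Converting to metres (1° lat = 111240 m, cos φ = 0.491357): observed ΔN = -352.6 m, observed ΔE = -476.6 m.
Subtracting the expected shift leaves a residual of -352.6 − (-388) = 35.4 m north and -476.6 − (-472) = -4.6 m east.
Residual distance = √(35.4² + (-4.6)²) = 35.7 m.

36 m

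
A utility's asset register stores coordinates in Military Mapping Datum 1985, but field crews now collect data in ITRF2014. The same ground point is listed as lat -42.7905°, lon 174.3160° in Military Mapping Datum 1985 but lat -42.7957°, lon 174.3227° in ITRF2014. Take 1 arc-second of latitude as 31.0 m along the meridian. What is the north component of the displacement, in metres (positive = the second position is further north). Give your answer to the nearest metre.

Δφ = -42.7957° − -42.7905° = -0.0052°; Δλ = 174.3227° − 174.3160° = +0.0067°.
1° of latitude = 3600 × 31.00 = 111600 m.
ΔN = Δφ × 111600 = -580.3 m; ΔE = Δλ × 111600 × cos(-42.7905°) = +0.0067 × 111600 × 0.733843 = 548.7 m.

ΔN = -580 m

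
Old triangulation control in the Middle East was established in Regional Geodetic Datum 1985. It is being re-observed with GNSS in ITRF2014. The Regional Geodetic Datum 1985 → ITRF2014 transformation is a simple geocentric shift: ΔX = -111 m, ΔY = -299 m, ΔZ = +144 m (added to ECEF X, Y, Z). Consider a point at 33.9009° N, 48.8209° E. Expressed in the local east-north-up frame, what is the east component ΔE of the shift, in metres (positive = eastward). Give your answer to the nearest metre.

At φ = 33.9009°, λ = 48.8209°: sin φ = 0.557758, cos φ = 0.830004, sin λ = 0.752655, cos λ = 0.658415.
ΔE = −sin λ·ΔX + cos λ·ΔY = −(0.752655)·(-111) + (0.658415)·(-299) = -113.32 m.

ΔE = -113 m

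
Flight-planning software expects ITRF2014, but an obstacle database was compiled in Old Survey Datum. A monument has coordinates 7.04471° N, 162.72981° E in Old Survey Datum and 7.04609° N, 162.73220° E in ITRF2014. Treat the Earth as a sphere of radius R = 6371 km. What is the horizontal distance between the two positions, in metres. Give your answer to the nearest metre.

Δφ = 7.04609° − 7.04471° = +0.00138°; Δλ = 162.73220° − 162.72981° = +0.00239°.
1° along a meridian = πR/180 = 111195 m.
ΔN = Δφ × 111195 = 153.4 m; ΔE = Δλ × 111195 × cos(7.04471°) = +0.00239 × 111195 × 0.992451 = 263.7 m.
Distance = √(ΔE² + ΔN²) = √(263.7² + 153.4²) = 305.1 m.

305 m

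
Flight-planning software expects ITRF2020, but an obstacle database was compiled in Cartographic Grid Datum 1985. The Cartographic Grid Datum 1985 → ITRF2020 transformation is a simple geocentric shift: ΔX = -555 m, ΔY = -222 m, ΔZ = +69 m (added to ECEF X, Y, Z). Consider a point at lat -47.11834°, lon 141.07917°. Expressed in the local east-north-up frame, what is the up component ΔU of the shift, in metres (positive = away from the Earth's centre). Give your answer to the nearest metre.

At φ = -47.11834°, λ = 141.07917°: sin φ = -0.732761, cos φ = 0.680486, sin λ = 0.628246, cos λ = -0.778015.
ΔU = cos φ cos λ·ΔX + cos φ sin λ·ΔY + sin φ·ΔZ = (0.680486)(-0.778015)(-555) + (0.680486)(0.628246)(-222) + (-0.732761)(69) = 148.36 m.

ΔU = 148 m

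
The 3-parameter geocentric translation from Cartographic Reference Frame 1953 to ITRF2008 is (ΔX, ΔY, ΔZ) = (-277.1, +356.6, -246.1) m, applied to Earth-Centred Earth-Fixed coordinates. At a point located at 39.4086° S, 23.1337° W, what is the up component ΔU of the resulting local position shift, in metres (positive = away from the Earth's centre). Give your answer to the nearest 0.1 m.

The local up (radial) axis is (cos φ cos λ, cos φ sin λ, sin φ), giving ΔU = -196.883 − 108.247 + 156.236 = -148.89 m.

ΔU = -148.9 m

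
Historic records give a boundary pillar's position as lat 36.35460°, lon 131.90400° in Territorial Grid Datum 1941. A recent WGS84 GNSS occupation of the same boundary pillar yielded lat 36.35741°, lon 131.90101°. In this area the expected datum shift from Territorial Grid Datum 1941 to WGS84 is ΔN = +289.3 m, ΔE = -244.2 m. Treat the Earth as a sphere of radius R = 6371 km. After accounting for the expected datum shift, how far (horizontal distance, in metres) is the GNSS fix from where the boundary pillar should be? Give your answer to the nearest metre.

33 m

Observed coordinate differences: Δφ = +0.00281°, Δλ = -0.00299°.
Converting to metres (1° lat = 111195 m, cos φ = 0.805364): observed ΔN = 312.5 m, observed ΔE = -267.8 m.
Subtracting the expected shift leaves a residual of 312.5 − (289.3) = 23.2 m north and -267.8 − (-244.2) = -23.6 m east.
Residual distance = √(23.2² + (-23.6)²) = 33.0 m.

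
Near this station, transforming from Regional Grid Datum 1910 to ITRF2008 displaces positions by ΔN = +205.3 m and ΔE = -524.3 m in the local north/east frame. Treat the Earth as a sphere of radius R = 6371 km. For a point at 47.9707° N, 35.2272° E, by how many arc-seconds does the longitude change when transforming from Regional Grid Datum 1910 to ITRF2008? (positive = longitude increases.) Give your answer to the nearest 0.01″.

Δλ = -25.35″

At latitude 47.9707°, cos φ = 0.669511.
One radian of longitude at latitude φ spans R cos φ, so Δλ = ΔE / (R cos φ) = -524.3 / (6371000 × 0.669511) = -1.2292e-04 rad = -25.354″.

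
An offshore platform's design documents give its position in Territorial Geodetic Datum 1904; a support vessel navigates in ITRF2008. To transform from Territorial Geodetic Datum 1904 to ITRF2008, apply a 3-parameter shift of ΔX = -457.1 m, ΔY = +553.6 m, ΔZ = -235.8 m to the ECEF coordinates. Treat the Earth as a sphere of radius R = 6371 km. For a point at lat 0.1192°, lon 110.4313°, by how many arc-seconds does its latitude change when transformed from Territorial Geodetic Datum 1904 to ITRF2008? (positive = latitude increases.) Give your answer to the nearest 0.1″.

sin φ = 0.002080, cos φ = 0.999998, sin λ = 0.937091, cos λ = -0.349084.
North component: ΔN = −sin φ cos λ·ΔX − sin φ sin λ·ΔY + cos φ·ΔZ = −(0.002080)(-0.349084)(-457.1) − (0.002080)(0.937091)(553.6) + (0.999998)(-235.8) = -237.21 m.
1° of latitude spans πR/180 = 111195 m, so Δφ = -237.21 / 111195 × 3600 = -7.680″.

Δφ = -7.7″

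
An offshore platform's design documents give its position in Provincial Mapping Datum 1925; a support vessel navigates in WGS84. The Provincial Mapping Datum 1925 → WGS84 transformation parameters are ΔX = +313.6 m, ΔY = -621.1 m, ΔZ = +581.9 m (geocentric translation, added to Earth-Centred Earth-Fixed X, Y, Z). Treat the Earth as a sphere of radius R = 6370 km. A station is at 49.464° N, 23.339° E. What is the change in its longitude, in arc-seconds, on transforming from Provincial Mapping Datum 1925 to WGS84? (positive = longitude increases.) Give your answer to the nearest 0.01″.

sin φ = 0.759998, cos φ = 0.649926, sin λ = 0.396171, cos λ = 0.918177.
East component: ΔE = −sin λ·ΔX + cos λ·ΔY = −(0.396171)(313.6) + (0.918177)(-621.1) = -694.52 m.
1° of latitude spans πR/180 = 111177 m; at latitude φ, 1° of longitude spans that × cos φ = 72257.1 m, so Δλ = -694.52 / 72257.1 × 3600 = -34.602″.

Δλ = -34.60″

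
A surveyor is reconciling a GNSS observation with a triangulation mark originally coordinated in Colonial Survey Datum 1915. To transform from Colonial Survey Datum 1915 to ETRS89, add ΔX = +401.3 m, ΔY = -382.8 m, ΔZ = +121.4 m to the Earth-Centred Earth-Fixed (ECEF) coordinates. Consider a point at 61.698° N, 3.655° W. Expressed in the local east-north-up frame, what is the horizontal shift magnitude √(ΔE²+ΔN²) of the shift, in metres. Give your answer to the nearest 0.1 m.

476.7 m

The local east axis at (φ, λ) is (−sin λ, cos λ, 0), so ΔE = −sin(-3.655°)·401.3 + cos(-3.655°)·(-382.8) = -356.44 m.
The local north axis is (−sin φ cos λ, −sin φ sin λ, cos φ), giving ΔN = -352.610 − 21.486 + 57.558 = -316.54 m.
Horizontal magnitude = √(ΔE² + ΔN²) = √((-356.44)² + (-316.54)²) = 476.70 m.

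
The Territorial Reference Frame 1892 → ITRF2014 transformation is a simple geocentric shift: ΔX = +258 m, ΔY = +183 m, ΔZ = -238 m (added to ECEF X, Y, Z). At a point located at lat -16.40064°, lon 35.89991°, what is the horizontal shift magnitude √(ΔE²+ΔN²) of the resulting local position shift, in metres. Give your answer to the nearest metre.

The local east axis at (φ, λ) is (−sin λ, cos λ, 0), so ΔE = −sin(35.89991°)·258 + cos(35.89991°)·183 = -3.05 m.
The local north axis is (−sin φ cos λ, −sin φ sin λ, cos φ), giving ΔN = 59.009 + 30.298 − 228.316 = -139.01 m.
Horizontal magnitude = √(ΔE² + ΔN²) = √((-3.05)² + (-139.01)²) = 139.04 m.

139 m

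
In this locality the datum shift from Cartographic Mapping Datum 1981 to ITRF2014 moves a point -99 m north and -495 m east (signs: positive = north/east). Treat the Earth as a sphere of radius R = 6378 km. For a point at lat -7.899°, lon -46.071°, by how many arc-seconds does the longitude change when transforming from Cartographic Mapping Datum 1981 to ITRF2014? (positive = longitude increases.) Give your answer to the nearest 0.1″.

At latitude -7.899°, cos φ = 0.990512.
One radian of longitude at latitude φ spans R cos φ, so Δλ = ΔE / (R cos φ) = -495.0 / (6378000 × 0.990512) = -7.8354e-05 rad = -16.162″.

Δλ = -16.2″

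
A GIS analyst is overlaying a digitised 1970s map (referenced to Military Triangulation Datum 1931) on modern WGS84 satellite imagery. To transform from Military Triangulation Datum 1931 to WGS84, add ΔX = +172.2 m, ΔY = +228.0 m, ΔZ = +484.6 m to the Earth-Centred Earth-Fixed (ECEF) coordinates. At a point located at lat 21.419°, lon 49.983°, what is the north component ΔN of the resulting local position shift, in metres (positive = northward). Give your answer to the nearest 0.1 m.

At φ = 21.419°, λ = 49.983°: sin φ = 0.365186, cos φ = 0.930935, sin λ = 0.765854, cos λ = 0.643015.
ΔN = −sin φ cos λ·ΔX − sin φ sin λ·ΔY + cos φ·ΔZ = −(0.365186)(0.643015)(172.2) − (0.365186)(0.765854)(228.0) + (0.930935)(484.6) = 346.93 m.

ΔN = 346.9 m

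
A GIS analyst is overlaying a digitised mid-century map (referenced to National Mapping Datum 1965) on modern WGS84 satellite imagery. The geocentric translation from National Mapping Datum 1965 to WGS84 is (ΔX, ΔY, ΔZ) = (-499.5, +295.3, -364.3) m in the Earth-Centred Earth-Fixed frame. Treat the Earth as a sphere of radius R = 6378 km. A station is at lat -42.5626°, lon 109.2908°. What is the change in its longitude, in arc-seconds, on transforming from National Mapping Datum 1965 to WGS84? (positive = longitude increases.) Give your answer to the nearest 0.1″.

sin φ = -0.676395, cos φ = 0.736539, sin λ = 0.943854, cos λ = -0.330363.
East component: ΔE = −sin λ·ΔX + cos λ·ΔY = −(0.943854)(-499.5) + (-0.330363)(295.3) = 373.90 m.
1° of latitude spans πR/180 = 111317 m; at latitude φ, 1° of longitude spans that × cos φ = 81989.4 m, so Δλ = 373.90 / 81989.4 × 3600 = 16.417″.

Δλ = 16.4″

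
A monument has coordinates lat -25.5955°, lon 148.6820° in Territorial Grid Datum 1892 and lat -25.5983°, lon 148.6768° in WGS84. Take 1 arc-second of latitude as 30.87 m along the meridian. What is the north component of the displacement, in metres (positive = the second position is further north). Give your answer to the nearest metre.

ΔN = -311 m

Δφ = -25.5983° − -25.5955° = -0.0028°; Δλ = 148.6768° − 148.6820° = -0.0052°.
1° of latitude = 3600 × 30.87 = 111132 m.
ΔN = Δφ × 111132 = -311.2 m; ΔE = Δλ × 111132 × cos(-25.5955°) = -0.0052 × 111132 × 0.901866 = -521.2 m.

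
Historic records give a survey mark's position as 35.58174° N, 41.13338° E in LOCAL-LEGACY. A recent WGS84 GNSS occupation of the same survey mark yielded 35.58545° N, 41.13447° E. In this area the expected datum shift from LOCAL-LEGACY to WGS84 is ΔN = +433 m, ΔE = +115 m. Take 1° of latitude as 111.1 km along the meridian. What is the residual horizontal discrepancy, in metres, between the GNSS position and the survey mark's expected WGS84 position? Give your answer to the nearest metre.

Observed coordinate differences: Δφ = +0.00371°, Δλ = +0.00109°.
Converting to metres (1° lat = 111100 m, cos φ = 0.813286): observed ΔN = 412.2 m, observed ΔE = 98.5 m.
Subtracting the expected shift leaves a residual of 412.2 − (433) = -20.8 m north and 98.5 − (115) = -16.5 m east.
Residual distance = √((-20.8)² + (-16.5)²) = 26.6 m.

27 m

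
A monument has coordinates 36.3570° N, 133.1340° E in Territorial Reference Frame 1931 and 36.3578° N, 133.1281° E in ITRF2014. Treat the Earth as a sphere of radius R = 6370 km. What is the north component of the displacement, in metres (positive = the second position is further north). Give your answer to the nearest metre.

Δφ = 36.3578° − 36.3570° = +0.0008°; Δλ = 133.1281° − 133.1340° = -0.0059°.
1° along a meridian = πR/180 = 111177 m.
ΔN = Δφ × 111177 = 88.9 m; ΔE = Δλ × 111177 × cos(36.3570°) = -0.0059 × 111177 × 0.805339 = -528.3 m.

ΔN = 89 m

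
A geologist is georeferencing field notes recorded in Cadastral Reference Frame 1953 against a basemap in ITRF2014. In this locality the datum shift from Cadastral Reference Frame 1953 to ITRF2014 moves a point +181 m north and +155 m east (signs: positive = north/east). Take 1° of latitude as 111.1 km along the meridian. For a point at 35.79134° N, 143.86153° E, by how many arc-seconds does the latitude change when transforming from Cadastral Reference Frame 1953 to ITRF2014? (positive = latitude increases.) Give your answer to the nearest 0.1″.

1° of latitude = 111.1 km, so Δφ = 181.0 / 111100 = 0.0016292° = 5.865″.

Δφ = 5.9″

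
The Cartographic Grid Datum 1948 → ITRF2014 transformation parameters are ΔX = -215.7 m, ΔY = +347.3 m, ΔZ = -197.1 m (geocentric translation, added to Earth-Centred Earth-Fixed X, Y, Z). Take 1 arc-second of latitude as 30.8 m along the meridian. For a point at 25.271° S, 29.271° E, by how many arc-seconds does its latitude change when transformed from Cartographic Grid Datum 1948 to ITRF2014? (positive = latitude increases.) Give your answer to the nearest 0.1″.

sin φ = -0.426900, cos φ = 0.904299, sin λ = 0.488941, cos λ = 0.872317.
North component: ΔN = −sin φ cos λ·ΔX − sin φ sin λ·ΔY + cos φ·ΔZ = −(-0.426900)(0.872317)(-215.7) − (-0.426900)(0.488941)(347.3) + (0.904299)(-197.1) = -186.07 m.
1° of latitude spans 3600 × 30.80 = 110880 m, so Δφ = -186.07 / 110880 × 3600 = -6.041″.

Δφ = -6.0″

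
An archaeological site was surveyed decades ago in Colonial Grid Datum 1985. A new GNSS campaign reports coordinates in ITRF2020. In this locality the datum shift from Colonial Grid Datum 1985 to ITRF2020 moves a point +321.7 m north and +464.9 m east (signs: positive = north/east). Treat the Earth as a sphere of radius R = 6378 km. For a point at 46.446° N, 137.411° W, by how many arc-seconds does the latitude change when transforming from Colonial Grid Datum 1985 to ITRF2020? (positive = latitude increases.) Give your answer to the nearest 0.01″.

On a sphere of radius R, 1 rad of latitude = R, so Δφ = ΔN / R = 321.7 / 6378000 = 5.0439e-05 rad = 10.404″.

Δφ = 10.40″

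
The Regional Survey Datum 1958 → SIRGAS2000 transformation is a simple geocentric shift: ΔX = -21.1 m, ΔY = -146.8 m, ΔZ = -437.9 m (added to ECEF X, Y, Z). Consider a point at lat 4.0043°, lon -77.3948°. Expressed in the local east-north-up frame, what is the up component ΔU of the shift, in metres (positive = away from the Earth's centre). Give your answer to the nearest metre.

ΔU = 108 m

At φ = 4.0043°, λ = -77.3948°: sin φ = 0.069831, cos φ = 0.997559, sin λ = -0.975897, cos λ = 0.218232.
ΔU = cos φ cos λ·ΔX + cos φ sin λ·ΔY + sin φ·ΔZ = (0.997559)(0.218232)(-21.1) + (0.997559)(-0.975897)(-146.8) + (0.069831)(-437.9) = 107.74 m.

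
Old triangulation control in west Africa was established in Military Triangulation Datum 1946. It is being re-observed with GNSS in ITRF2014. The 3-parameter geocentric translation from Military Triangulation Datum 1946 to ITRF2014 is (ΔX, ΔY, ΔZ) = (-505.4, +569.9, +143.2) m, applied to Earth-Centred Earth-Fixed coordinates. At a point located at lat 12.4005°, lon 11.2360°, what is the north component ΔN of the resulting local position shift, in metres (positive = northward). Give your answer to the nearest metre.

ΔN = 222 m

The local north axis is (−sin φ cos λ, −sin φ sin λ, cos φ), giving ΔN = 106.451 − 23.846 + 139.859 = 222.46 m.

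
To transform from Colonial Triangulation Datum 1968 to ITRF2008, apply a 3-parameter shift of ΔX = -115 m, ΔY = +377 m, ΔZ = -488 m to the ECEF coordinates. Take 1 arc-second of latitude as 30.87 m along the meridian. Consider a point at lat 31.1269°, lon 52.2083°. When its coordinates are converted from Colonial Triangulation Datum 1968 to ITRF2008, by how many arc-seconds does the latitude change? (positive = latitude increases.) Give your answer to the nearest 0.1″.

sin φ = 0.516935, cos φ = 0.856024, sin λ = 0.790244, cos λ = 0.612793.
North component: ΔN = −sin φ cos λ·ΔX − sin φ sin λ·ΔY + cos φ·ΔZ = −(0.516935)(0.612793)(-115) − (0.516935)(0.790244)(377) + (0.856024)(-488) = -535.32 m.
1° of latitude spans 3600 × 30.87 = 111132 m, so Δφ = -535.32 / 111132 × 3600 = -17.341″.

Δφ = -17.3″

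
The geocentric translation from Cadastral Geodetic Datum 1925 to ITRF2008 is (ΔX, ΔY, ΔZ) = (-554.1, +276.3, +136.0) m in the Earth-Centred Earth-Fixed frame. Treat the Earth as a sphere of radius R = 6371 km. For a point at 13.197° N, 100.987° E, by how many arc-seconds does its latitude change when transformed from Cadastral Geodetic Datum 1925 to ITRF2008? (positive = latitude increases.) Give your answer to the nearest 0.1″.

Δφ = 1.5″

sin φ = 0.228300, cos φ = 0.973591, sin λ = 0.981670, cos λ = -0.190586.
North component: ΔN = −sin φ cos λ·ΔX − sin φ sin λ·ΔY + cos φ·ΔZ = −(0.228300)(-0.190586)(-554.1) − (0.228300)(0.981670)(276.3) + (0.973591)(136.0) = 46.38 m.
1° of latitude spans πR/180 = 111195 m, so Δφ = 46.38 / 111195 × 3600 = 1.501″.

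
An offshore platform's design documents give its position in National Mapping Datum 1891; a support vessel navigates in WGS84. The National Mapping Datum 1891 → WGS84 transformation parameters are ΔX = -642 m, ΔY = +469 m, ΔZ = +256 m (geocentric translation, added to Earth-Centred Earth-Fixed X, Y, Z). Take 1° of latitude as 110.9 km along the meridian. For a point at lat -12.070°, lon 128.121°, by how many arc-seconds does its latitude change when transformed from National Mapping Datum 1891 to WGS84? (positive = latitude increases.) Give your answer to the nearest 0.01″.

sin φ = -0.209107, cos φ = 0.977893, sin λ = 0.786709, cos λ = -0.617324.
North component: ΔN = −sin φ cos λ·ΔX − sin φ sin λ·ΔY + cos φ·ΔZ = −(-0.209107)(-0.617324)(-642) − (-0.209107)(0.786709)(469) + (0.977893)(256) = 410.37 m.
1° of latitude spans 110900 m, so Δφ = 410.37 / 110900 × 3600 = 13.321″.

Δφ = 13.32″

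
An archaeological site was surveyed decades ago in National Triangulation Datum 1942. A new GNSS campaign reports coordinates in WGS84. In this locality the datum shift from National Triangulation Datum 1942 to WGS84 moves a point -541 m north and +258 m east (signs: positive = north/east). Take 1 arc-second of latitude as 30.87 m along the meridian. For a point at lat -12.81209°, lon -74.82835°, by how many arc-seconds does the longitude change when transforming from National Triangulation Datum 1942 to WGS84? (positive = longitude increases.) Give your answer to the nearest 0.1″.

Δλ = 8.6″

At latitude -12.81209°, cos φ = 0.975103.
1″ of longitude at this latitude = 30.87 × cos φ = 30.1014 m, so Δλ = 258.0 / 30.1014 = 8.571″.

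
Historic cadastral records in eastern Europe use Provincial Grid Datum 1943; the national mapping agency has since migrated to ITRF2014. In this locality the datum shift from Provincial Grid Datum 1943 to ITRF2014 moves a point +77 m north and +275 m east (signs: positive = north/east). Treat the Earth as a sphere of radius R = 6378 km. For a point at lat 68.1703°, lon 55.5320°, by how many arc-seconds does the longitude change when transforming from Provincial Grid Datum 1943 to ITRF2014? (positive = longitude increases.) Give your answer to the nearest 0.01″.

Δλ = 23.92″

At latitude 68.1703°, cos φ = 0.371849.
One radian of longitude at latitude φ spans R cos φ, so Δλ = ΔE / (R cos φ) = 275.0 / (6378000 × 0.371849) = 1.1595e-04 rad = 23.917″.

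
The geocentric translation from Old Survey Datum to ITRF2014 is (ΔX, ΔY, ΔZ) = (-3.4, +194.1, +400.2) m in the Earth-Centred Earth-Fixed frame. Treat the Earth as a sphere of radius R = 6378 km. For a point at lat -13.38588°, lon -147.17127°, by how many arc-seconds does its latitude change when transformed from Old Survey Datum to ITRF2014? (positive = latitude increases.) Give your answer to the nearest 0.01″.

Δφ = 11.82″

sin φ = -0.231508, cos φ = 0.972833, sin λ = -0.542130, cos λ = -0.840295.
North component: ΔN = −sin φ cos λ·ΔX − sin φ sin λ·ΔY + cos φ·ΔZ = −(-0.231508)(-0.840295)(-3.4) − (-0.231508)(-0.542130)(194.1) + (0.972833)(400.2) = 365.63 m.
1° of latitude spans πR/180 = 111317 m, so Δφ = 365.63 / 111317 × 3600 = 11.824″.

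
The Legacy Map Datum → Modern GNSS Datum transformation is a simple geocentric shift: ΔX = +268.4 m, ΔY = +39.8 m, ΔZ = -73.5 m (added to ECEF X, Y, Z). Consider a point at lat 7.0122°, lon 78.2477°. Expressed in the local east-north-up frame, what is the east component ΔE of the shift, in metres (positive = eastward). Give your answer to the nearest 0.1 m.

ΔE = -254.7 m

The local east axis at (φ, λ) is (−sin λ, cos λ, 0), so ΔE = −sin(78.2477°)·268.4 + cos(78.2477°)·39.8 = -254.67 m.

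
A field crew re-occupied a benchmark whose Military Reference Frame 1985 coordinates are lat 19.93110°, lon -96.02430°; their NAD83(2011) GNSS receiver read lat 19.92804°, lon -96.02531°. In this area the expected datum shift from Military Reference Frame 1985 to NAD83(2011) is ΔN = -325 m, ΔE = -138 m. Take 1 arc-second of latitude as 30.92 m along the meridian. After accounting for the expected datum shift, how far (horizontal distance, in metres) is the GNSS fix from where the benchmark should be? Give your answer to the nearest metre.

Observed coordinate differences: Δφ = -0.00306°, Δλ = -0.00101°.
Converting to metres (1° lat = 111312 m, cos φ = 0.940103): observed ΔN = -340.6 m, observed ΔE = -105.7 m.
Subtracting the expected shift leaves a residual of -340.6 − (-325) = -15.6 m north and -105.7 − (-138) = 32.3 m east.
Residual distance = √((-15.6)² + 32.3²) = 35.9 m.

36 m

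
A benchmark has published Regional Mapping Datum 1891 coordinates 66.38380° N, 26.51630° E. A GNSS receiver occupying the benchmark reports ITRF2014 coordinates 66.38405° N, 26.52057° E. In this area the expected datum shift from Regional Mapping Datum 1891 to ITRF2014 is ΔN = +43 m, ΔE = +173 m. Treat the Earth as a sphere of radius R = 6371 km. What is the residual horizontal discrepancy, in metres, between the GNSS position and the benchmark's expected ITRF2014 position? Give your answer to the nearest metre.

23 m

Observed coordinate differences: Δφ = +0.00025°, Δλ = +0.00427°.
Converting to metres (1° lat = 111195 m, cos φ = 0.400608): observed ΔN = 27.8 m, observed ΔE = 190.2 m.
Subtracting the expected shift leaves a residual of 27.8 − (43) = -15.2 m north and 190.2 − (173) = 17.2 m east.
Residual distance = √((-15.2)² + 17.2²) = 23.0 m.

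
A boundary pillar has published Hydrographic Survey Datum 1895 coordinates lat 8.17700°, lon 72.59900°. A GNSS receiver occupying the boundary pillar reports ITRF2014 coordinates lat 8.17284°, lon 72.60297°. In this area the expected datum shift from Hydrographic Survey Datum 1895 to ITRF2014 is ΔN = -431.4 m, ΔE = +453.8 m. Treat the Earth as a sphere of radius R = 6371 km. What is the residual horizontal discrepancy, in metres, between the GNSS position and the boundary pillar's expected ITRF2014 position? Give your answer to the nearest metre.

35 m

Observed coordinate differences: Δφ = -0.00416°, Δλ = +0.00397°.
Converting to metres (1° lat = 111195 m, cos φ = 0.989833): observed ΔN = -462.6 m, observed ΔE = 437.0 m.
Subtracting the expected shift leaves a residual of -462.6 − (-431.4) = -31.2 m north and 437.0 − (453.8) = -16.8 m east.
Residual distance = √((-31.2)² + (-16.8)²) = 35.4 m.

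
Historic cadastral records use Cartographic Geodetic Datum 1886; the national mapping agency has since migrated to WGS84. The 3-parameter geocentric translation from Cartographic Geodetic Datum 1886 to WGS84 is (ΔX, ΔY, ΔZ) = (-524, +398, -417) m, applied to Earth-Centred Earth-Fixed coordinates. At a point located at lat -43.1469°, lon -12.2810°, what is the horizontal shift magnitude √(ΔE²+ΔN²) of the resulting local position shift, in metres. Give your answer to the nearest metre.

764 m

The local east axis at (φ, λ) is (−sin λ, cos λ, 0), so ΔE = −sin(-12.2810°)·(-524) + cos(-12.2810°)·398 = 277.43 m.
The local north axis is (−sin φ cos λ, −sin φ sin λ, cos φ), giving ΔN = -350.148 − 57.895 − 304.244 = -712.29 m.
Horizontal magnitude = √(ΔE² + ΔN²) = √(277.43² + (-712.29)²) = 764.41 m.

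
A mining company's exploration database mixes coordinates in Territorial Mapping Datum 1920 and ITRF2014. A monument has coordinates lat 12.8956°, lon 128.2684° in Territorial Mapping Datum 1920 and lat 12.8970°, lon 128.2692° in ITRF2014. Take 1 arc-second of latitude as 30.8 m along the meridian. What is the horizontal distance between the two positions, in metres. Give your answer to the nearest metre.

Δφ = 12.8970° − 12.8956° = +0.0014°; Δλ = 128.2692° − 128.2684° = +0.0008°.
1° of latitude = 3600 × 30.80 = 110880 m.
ΔN = Δφ × 110880 = 155.2 m; ΔE = Δλ × 110880 × cos(12.8956°) = +0.0008 × 110880 × 0.974778 = 86.5 m.
Distance = √(ΔE² + ΔN²) = √(86.5² + 155.2²) = 177.7 m.

178 m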